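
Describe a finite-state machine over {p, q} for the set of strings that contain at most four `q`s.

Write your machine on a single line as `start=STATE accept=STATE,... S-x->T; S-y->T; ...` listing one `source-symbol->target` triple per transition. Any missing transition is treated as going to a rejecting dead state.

start=S0; accept=S0,S1,S2,S3,S4; S0-p->S0; S0-q->S1; S1-p->S1; S1-q->S2; S2-p->S2; S2-q->S3; S3-p->S3; S3-q->S4; S4-p->S4; S4-q->S5; S5-p->S5; S5-q->S5

Only the number of `q`s matters, and only up to 5. Make a chain S0 → S1 → S2 → S3 → S4 → S5 advanced by each `q` (with S5 absorbing); every other symbol self-loops. The accepting set is {S0, S1, S2, S3, S4}.
A 6-state machine:
        p   q  
>* S0   S0  S1 
 * S1   S1  S2 
 * S2   S2  S3 
 * S3   S3  S4 
 * S4   S4  S5 
   S5   S5  S5 
(> = start, * = accepting)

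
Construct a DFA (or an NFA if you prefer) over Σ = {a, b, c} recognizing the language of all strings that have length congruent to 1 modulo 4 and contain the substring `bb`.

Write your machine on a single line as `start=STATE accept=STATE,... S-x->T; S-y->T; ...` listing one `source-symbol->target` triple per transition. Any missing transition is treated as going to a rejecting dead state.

start=s0; accept=s11; s0-a->s1; s0-b->s2; s0-c->s1; s1-a->s3; s1-b->s4; s1-c->s3; s2-a->s3; s2-b->s5; s2-c->s3; s3-a->s6; s3-b->s7; s3-c->s6; s4-a->s6; s4-b->s8; s4-c->s6; s5-a->s8; s5-b->s8; s5-c->s8; s6-a->s0; s6-b->s9; s6-c->s0; s7-a->s0; s7-b->s10; s7-c->s0; s8-a->s10; s8-b->s10; s8-c->s10; s9-a->s1; s9-b->s11; s9-c->s1; s10-a->s11; s10-b->s11; s10-c->s11; s11-a->s5; s11-b->s5; s11-c->s5

Build one automaton per condition and run them in lockstep. The first has 4 states tracking the input length modulo 4; the second has 3 states tracking whether and how much of `bb` has been seen. A product state is a pair (one from each), accepting exactly when both do.
With 12 states:
          a    b    c  
>  s0     s1   s2   s1 
   s1     s3   s4   s3 
   s2     s3   s5   s3 
   s3     s6   s7   s6 
   s4     s6   s8   s6 
   s5     s8   s8   s8 
   s6     s0   s9   s0 
   s7     s0  s10   s0 
   s8    s10  s10  s10 
   s9     s1  s11   s1 
   s10   s11  s11  s11 
 * s11    s5   s5   s5 
(> = start, * = accepting)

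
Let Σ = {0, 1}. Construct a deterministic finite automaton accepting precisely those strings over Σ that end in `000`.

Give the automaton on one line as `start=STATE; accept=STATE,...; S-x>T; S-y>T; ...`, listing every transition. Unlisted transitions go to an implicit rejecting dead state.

Remember how much of `000` the current input suffix matches. State S0 means no match yet; S1 means the last symbol is `0`; S2 means the last 2 symbols are `00`; S3 means the last 3 symbols are `000`. Only S3 accepts. On a mismatch, fall back to the longest proper suffix that is still a prefix of `000`.
A 4-state machine:
        0   1  
>  S0   S1  S0 
   S1   S2  S0 
   S2   S3  S0 
 * S3   S3  S0 
(> = start, * = accepting)

start=S0; accept=S3; S0-0>S1; S0-1>S0; S1-0>S2; S1-1>S0; S2-0>S3; S2-1>S0; S3-0>S3; S3-1>S0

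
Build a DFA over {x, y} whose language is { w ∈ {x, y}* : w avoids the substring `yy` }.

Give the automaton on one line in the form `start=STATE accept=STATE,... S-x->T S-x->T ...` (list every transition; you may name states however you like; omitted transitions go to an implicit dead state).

start=q0 accept=q0,q1 q0-x->q0 q0-y->q1 q1-x->q0 q1-y->q2 q2-x->q2 q2-y->q2

This is the complement of 'contains `yy`'. Use the same substring-matching states — q0 through q2 holding how much of `yy` has just been matched — but flip the accepting set: everything except the trap q2 accepts.
A 3-state machine:
        x   y  
>* q0   q0  q1 
 * q1   q0  q2 
   q2   q2  q2 
(> = start, * = accepting)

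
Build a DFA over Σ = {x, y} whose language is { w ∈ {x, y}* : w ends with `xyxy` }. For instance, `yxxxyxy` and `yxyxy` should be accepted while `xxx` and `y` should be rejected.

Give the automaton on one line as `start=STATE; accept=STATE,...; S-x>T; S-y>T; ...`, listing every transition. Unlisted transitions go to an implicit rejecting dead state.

start=q0; accept=q4; q0-x>q1; q0-y>q0; q1-x>q1; q1-y>q2; q2-x>q3; q2-y>q0; q3-x>q1; q3-y>q4; q4-x>q3; q4-y>q0

Let each state record the length of the longest suffix of the input read so far that is also a prefix of `xyxy`. q1 means the last symbol is `x`; q2 means the last 2 symbols are `xy`; q3 means the last 3 symbols are `xyx`; q4 means the last 4 symbols are `xyxy`. Accept only at q4, where the string currently ends in `xyxy`.
A 5-state machine:
        x   y  
>  q0   q1  q0 
   q1   q1  q2 
   q2   q3  q0 
   q3   q1  q4 
 * q4   q3  q0 
(> = start, * = accepting)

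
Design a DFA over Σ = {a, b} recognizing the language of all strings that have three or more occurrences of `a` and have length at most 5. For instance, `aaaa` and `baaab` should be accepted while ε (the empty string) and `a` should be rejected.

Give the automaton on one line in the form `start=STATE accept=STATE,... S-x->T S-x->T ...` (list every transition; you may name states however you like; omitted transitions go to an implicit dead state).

Build one automaton per condition and run them in lockstep. One (5 states) tracks the count of `a`s, saturating at 4; the other (7 states) tracks the input length, saturating at 6. Each combined state is a pair, one component from each; accept when both components accept. Minimizing collapses redundant product states.
          a    b  
>  q0     q1   q2 
   q1     q3   q4 
   q2     q4   q5 
   q3     q6   q7 
   q4     q7   q8 
   q5     q8   q9 
 * q6    q10  q10 
   q7    q10  q11 
   q8    q11   q9 
   q9     q9   q9 
 * q10   q12  q12 
   q11   q12   q9 
 * q12    q9   q9 
(> = start, * = accepting)

start=q0 accept=q6,q10,q12 q0-a->q1 q0-b->q2 q1-a->q3 q1-b->q4 q2-a->q4 q2-b->q5 q3-a->q6 q3-b->q7 q4-a->q7 q4-b->q8 q5-a->q8 q5-b->q9 q6-a->q10 q6-b->q10 q7-a->q10 q7-b->q11 q8-a->q11 q8-b->q9 q9-a->q9 q9-b->q9 q10-a->q12 q10-b->q12 q11-a->q12 q11-b->q9 q12-a->q9 q12-b->q9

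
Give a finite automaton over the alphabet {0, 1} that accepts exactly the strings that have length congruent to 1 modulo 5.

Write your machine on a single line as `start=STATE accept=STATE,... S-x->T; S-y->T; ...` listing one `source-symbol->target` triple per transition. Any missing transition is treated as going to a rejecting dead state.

Only the length mod 5 matters, so use a 5-cycle: from any state, every input symbol moves to the next state, wrapping q4 back to q0. Mark q1 accepting.
        0   1  
>  q0   q1  q1 
 * q1   q2  q2 
   q2   q3  q3 
   q3   q4  q4 
   q4   q0  q0 
(> = start, * = accepting)

start=q0; accept=q1; q0-0->q1; q0-1->q1; q1-0->q2; q1-1->q2; q2-0->q3; q2-1->q3; q3-0->q4; q3-1->q4; q4-0->q0; q4-1->q0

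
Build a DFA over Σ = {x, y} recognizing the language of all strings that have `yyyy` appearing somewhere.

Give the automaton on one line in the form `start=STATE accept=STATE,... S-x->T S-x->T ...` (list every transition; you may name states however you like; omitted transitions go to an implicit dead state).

Track how much of `yyyy` has been matched so far: state q0 is no progress, q4 is the absorbing accept state reached once `yyyy` has occurred. Intermediate states record partial matches; on a mismatch, fall back to the longest reusable overlap.
With 5 states:
        x   y  
>  q0   q0  q1 
   q1   q0  q2 
   q2   q0  q3 
   q3   q0  q4 
 * q4   q4  q4 
(> = start, * = accepting)

start=q0 accept=q4 q0-x->q0 q0-y->q1 q1-x->q0 q1-y->q2 q2-x->q0 q2-y->q3 q3-x->q0 q3-y->q4 q4-x->q4 q4-y->q4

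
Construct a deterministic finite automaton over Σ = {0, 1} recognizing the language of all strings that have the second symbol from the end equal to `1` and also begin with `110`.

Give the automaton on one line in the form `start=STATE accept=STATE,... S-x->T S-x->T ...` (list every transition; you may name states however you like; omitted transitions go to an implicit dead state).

start=A accept=I,L A-0->B A-1->C B-0->D B-1->E C-0->F C-1->G D-0->D D-1->E E-0->F E-1->H F-0->D F-1->E G-0->I G-1->H H-0->F H-1->H I-0->J I-1->K J-0->J J-1->K K-0->I K-1->L L-0->I L-1->L

Build one automaton per condition and run them in lockstep. One (7 states) tracks the last 2 symbols read; the other (5 states) tracks whether the input so far still matches the prefix `110`. Each combined state is a pair, one component from each; accept when both components accept.
       0  1 
>  A   B  C 
   B   D  E 
   C   F  G 
   D   D  E 
   E   F  H 
   F   D  E 
   G   I  H 
   H   F  H 
 * I   J  K 
   J   J  K 
   K   I  L 
 * L   I  L 
(> = start, * = accepting)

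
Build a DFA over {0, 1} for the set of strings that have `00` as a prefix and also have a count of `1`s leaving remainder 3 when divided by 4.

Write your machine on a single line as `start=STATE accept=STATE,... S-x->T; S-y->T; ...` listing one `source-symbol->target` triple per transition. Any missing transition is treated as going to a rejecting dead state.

Run two small machines in parallel and take their product. One (4 states) tracks whether the input so far still matches the prefix `00`; the other (4 states) tracks the count of `1`s modulo 4. Each combined state is a pair, one component from each; accept when both components accept. Equivalent product states are then merged.
        0   1  
>  S0   S1  S2 
   S1   S3  S2 
   S2   S2  S2 
   S3   S3  S4 
   S4   S4  S5 
   S5   S5  S6 
 * S6   S6  S3 
(> = start, * = accepting)

start=S0; accept=S6; S0-0->S1; S0-1->S2; S1-0->S3; S1-1->S2; S2-0->S2; S2-1->S2; S3-0->S3; S3-1->S4; S4-0->S4; S4-1->S5; S5-0->S5; S5-1->S6; S6-0->S6; S6-1->S3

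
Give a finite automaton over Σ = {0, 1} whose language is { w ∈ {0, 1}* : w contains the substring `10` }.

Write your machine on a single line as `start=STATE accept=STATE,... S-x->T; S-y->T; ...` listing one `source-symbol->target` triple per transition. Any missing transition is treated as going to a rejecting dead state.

Track how much of `10` has been matched so far: state A is no progress, C is the absorbing accept state reached once `10` has occurred. Intermediate states record partial matches; on a mismatch, fall back to the longest reusable overlap.
       0  1 
>  A   A  B 
   B   C  B 
 * C   C  C 
(> = start, * = accepting)

start=A; accept=C; A-0->A; A-1->B; B-0->C; B-1->B; C-0->C; C-1->C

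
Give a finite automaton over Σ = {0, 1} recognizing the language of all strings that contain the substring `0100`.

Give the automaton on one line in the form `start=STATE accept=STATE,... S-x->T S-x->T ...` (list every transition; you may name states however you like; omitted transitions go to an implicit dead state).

start=q0 accept=q4 q0-0->q1 q0-1->q0 q1-0->q1 q1-1->q2 q2-0->q3 q2-1->q0 q3-0->q4 q3-1->q2 q4-0->q4 q4-1->q4

States q0..q3 record the length of the longest prefix of `0100` that matches the current input suffix. Reaching q4 means `0100` has been seen, and we stay there forever. Accept from q4.
5 states suffice.
        0   1  
>  q0   q1  q0 
   q1   q1  q2 
   q2   q3  q0 
   q3   q4  q2 
 * q4   q4  q4 
(> = start, * = accepting)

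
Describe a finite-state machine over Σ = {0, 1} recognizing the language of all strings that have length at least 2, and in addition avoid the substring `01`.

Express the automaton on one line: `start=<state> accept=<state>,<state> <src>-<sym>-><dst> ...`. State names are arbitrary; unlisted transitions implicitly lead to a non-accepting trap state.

start=S0 accept=S3,S5 S0-0->S1 S0-1->S2 S1-0->S3 S1-1->S4 S2-0->S3 S2-1->S5 S3-0->S3 S3-1->S4 S4-0->S4 S4-1->S4 S5-0->S3 S5-1->S5

Build one automaton per condition and run them in lockstep. The first has 4 states tracking the input length, saturating at 3; the second has 3 states tracking partial matches of the forbidden pattern `01`. A product state is a pair (one from each), accepting exactly when both do. Minimizing collapses redundant product states.
With 6 states:
        0   1  
>  S0   S1  S2 
   S1   S3  S4 
   S2   S3  S5 
 * S3   S3  S4 
   S4   S4  S4 
 * S5   S3  S5 
(> = start, * = accepting)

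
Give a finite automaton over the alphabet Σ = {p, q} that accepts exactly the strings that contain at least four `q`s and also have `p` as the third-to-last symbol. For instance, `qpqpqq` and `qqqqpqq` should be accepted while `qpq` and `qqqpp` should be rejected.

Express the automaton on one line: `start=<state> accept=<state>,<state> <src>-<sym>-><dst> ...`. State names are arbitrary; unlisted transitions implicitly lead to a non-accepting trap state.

Handle the two conditions separately and then intersect. One (6 states) tracks the count of `q`s, saturating at 5; the other (15 states) tracks the last 3 symbols read. Each combined state is a pair, one component from each; accept when both components accept. Minimizing collapses redundant product states.
With 16 states:
       p  q 
>  A   A  B 
   B   B  C 
   C   D  E 
   D   D  F 
   E   G  H 
   F   G  I 
   G   J  K 
   H   L  H 
 * I   L  H 
   J   J  M 
   K   N  I 
   L   O  K 
 * M   N  I 
 * N   O  K 
   O   P  M 
 * P   P  M 
(> = start, * = accepting)

start=A accept=I,M,N,P A-p->A A-q->B B-p->B B-q->C C-p->D C-q->E D-p->D D-q->F E-p->G E-q->H F-p->G F-q->I G-p->J G-q->K H-p->L H-q->H I-p->L I-q->H J-p->J J-q->M K-p->N K-q->I L-p->O L-q->K M-p->N M-q->I N-p->O N-q->K O-p->P O-q->M P-p->P P-q->M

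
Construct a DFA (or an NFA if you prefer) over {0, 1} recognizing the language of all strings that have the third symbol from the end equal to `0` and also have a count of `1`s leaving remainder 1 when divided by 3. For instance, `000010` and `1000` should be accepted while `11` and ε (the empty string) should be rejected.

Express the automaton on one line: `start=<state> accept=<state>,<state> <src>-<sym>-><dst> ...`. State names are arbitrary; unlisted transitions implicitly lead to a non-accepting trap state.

Build one automaton per condition and run them in lockstep. One (15 states) tracks the last 3 symbols read; the other (3 states) tracks the count of `1`s modulo 3. Each combined state is a pair, one component from each; accept when both components accept. Equivalent product states are then merged.
A 14-state machine:
          0    1  
>  S0     S1   S2 
   S1     S3   S4 
   S2     S5   S6 
   S3     S3   S7 
   S4     S8   S6 
   S5     S9   S6 
   S6    S10   S0 
 * S7     S8   S6 
 * S8     S9   S6 
   S9    S11   S6 
   S10   S10  S12 
 * S11   S11   S6 
   S12    S1  S13 
 * S13    S5   S6 
(> = start, * = accepting)

start=S0 accept=S7,S8,S11,S13 S0-0->S1 S0-1->S2 S1-0->S3 S1-1->S4 S2-0->S5 S2-1->S6 S3-0->S3 S3-1->S7 S4-0->S8 S4-1->S6 S5-0->S9 S5-1->S6 S6-0->S10 S6-1->S0 S7-0->S8 S7-1->S6 S8-0->S9 S8-1->S6 S9-0->S11 S9-1->S6 S10-0->S10 S10-1->S12 S11-0->S11 S11-1->S6 S12-0->S1 S12-1->S13 S13-0->S5 S13-1->S6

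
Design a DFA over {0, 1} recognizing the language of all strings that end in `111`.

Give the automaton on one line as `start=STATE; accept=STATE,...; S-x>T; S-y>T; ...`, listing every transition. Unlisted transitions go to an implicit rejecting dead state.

start=S0; accept=S3; S0-0>S0; S0-1>S1; S1-0>S0; S1-1>S2; S2-0>S0; S2-1>S3; S3-0>S0; S3-1>S3

Let each state record the length of the longest suffix of the input read so far that is also a prefix of `111`. S1 means the last symbol is `1`; S2 means the last 2 symbols are `11`; S3 means the last 3 symbols are `111`. Accept only at S3, where the string currently ends in `111`.
4 states suffice.
        0   1  
>  S0   S0  S1 
   S1   S0  S2 
   S2   S0  S3 
 * S3   S0  S3 
(> = start, * = accepting)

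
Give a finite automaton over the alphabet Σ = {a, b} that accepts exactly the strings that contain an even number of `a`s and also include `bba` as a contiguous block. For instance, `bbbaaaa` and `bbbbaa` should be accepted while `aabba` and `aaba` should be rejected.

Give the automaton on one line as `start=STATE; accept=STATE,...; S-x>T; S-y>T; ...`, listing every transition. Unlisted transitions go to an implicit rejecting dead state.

Run two small machines in parallel and take their product. One (2 states) tracks the count of `a`s modulo 2; the other (4 states) tracks whether and how much of `bba` has been seen. Each combined state is a pair, one component from each; accept when both components accept. After merging equivalent states the machine shrinks.
        a   b  
>  s0   s1  s2 
   s1   s0  s3 
   s2   s1  s4 
   s3   s0  s5 
   s4   s5  s4 
   s5   s6  s5 
 * s6   s5  s6 
(> = start, * = accepting)

start=s0; accept=s6; s0-a>s1; s0-b>s2; s1-a>s0; s1-b>s3; s2-a>s1; s2-b>s4; s3-a>s0; s3-b>s5; s4-a>s5; s4-b>s4; s5-a>s6; s5-b>s5; s6-a>s5; s6-b>s6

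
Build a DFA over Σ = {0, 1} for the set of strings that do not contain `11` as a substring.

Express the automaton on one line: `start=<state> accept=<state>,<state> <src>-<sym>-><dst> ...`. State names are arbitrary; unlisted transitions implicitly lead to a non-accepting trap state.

start=q0 accept=q0,q1 q0-0->q0 q0-1->q1 q1-0->q0 q1-1->q2 q2-0->q2 q2-1->q2

This is the complement of 'contains `11`'. Use the same substring-matching states — q0 through q2 holding how much of `11` has just been matched — but flip the accepting set: everything except the trap q2 accepts.
With 3 states:
        0   1  
>* q0   q0  q1 
 * q1   q0  q2 
   q2   q2  q2 
(> = start, * = accepting)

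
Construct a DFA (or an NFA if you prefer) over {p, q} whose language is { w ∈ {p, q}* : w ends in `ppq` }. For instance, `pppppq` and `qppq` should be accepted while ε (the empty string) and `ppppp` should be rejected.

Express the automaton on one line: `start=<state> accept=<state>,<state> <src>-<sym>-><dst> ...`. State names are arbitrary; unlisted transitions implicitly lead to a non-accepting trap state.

start=s0 accept=s3 s0-p->s1 s0-q->s0 s1-p->s2 s1-q->s0 s2-p->s2 s2-q->s3 s3-p->s1 s3-q->s0

Remember how much of `ppq` the current input suffix matches. State s0 means no match yet; s1 means the last symbol is `p`; s2 means the last 2 symbols are `pp`; s3 means the last 3 symbols are `ppq`. Only s3 accepts. On a mismatch, fall back to the longest proper suffix that is still a prefix of `ppq`.
4 states suffice.
        p   q  
>  s0   s1  s0 
   s1   s2  s0 
   s2   s2  s3 
 * s3   s1  s0 
(> = start, * = accepting)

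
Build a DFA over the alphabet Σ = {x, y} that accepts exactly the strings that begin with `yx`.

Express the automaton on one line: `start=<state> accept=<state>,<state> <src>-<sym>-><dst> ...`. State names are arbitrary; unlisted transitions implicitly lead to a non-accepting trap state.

start=S0 accept=S2 S0-x->S3 S0-y->S1 S1-x->S2 S1-y->S3 S2-x->S2 S2-y->S2 S3-x->S3 S3-y->S3

Check the first 2 symbols one by one: S0 through S1 record how many have matched `yx` so far; any wrong symbol goes to the dead state S3. After all 2 match we enter the accepting sink S2.
        x   y  
>  S0   S3  S1 
   S1   S2  S3 
 * S2   S2  S2 
   S3   S3  S3 
(> = start, * = accepting)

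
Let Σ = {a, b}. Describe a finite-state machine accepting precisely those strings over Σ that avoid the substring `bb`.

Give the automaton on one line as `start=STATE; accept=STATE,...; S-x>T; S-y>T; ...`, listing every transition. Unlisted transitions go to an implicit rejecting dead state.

start=q0; accept=q0,q1; q0-a>q0; q0-b>q1; q1-a>q0; q1-b>q2; q2-a>q2; q2-b>q2

This is the complement of 'contains `bb`'. Use the same substring-matching states — q0 through q2 holding how much of `bb` has just been matched — but flip the accepting set: everything except the trap q2 accepts.
With 3 states:
        a   b  
>* q0   q0  q1 
 * q1   q0  q2 
   q2   q2  q2 
(> = start, * = accepting)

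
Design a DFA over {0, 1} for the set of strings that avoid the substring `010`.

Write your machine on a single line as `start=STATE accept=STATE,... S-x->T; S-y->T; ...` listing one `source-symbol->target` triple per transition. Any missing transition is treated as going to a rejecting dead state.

start=s0; accept=s0,s1,s2; s0-0->s1; s0-1->s0; s1-0->s1; s1-1->s2; s2-0->s3; s2-1->s0; s3-0->s3; s3-1->s3

Track partial matches of the forbidden pattern `010`. State s3 is a dead state reached once `010` has occurred; every other state accepts. s0 means no part of `010` is currently matched.
A 4-state machine:
        0   1  
>* s0   s1  s0 
 * s1   s1  s2 
 * s2   s3  s0 
   s3   s3  s3 
(> = start, * = accepting)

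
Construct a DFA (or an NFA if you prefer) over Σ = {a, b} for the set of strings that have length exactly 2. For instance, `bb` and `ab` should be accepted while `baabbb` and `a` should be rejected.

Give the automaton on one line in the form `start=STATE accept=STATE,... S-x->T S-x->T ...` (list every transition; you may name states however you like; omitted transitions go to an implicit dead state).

start=S0 accept=S2 S0-a->S1 S0-b->S1 S1-a->S2 S1-b->S2 S2-a->S3 S2-b->S3 S3-a->S3 S3-b->S3

We only need to distinguish lengths 0, 1, …, 2, and '>2'. Chain S0 → S1 → S2 → S3 on every symbol, with S3 looping. Accepting states: {S2}.
With 4 states:
        a   b  
>  S0   S1  S1 
   S1   S2  S2 
 * S2   S3  S3 
   S3   S3  S3 
(> = start, * = accepting)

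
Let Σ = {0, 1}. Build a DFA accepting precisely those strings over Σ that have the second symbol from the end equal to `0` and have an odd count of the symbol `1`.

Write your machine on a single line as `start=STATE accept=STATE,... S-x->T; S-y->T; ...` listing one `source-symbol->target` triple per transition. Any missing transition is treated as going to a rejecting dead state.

Build one automaton per condition and run them in lockstep. The first has 7 states tracking the last 2 symbols read; the second has 2 states tracking the count of `1`s modulo 2. A product state is a pair (one from each), accepting exactly when both do. After merging equivalent states the machine shrinks.
6 states suffice.
        0   1  
>  q0   q1  q2 
   q1   q1  q3 
   q2   q4  q0 
 * q3   q4  q0 
   q4   q5  q0 
 * q5   q5  q0 
(> = start, * = accepting)

start=q0; accept=q3,q5; q0-0->q1; q0-1->q2; q1-0->q1; q1-1->q3; q2-0->q4; q2-1->q0; q3-0->q4; q3-1->q0; q4-0->q5; q4-1->q0; q5-0->q5; q5-1->q0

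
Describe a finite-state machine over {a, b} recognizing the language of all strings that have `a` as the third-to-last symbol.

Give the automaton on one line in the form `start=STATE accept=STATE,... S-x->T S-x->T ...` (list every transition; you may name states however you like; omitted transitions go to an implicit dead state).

start=s0 accept=s7,s8,s9,s10 s0-a->s1 s0-b->s2 s1-a->s3 s1-b->s4 s2-a->s5 s2-b->s6 s3-a->s7 s3-b->s8 s4-a->s9 s4-b->s10 s5-a->s11 s5-b->s12 s6-a->s13 s6-b->s14 s7-a->s7 s7-b->s8 s8-a->s9 s8-b->s10 s9-a->s11 s9-b->s12 s10-a->s13 s10-b->s14 s11-a->s7 s11-b->s8 s12-a->s9 s12-b->s10 s13-a->s11 s13-b->s12 s14-a->s13 s14-b->s14

Because acceptance depends on a position counted from the end, the machine has to buffer the most recent 3 symbols. Make each state the string of the last up-to-3 symbols read; on input `x` shift the window left and append `x`. Accept when the buffered window has length 3 and begins with `a`.
          a    b  
>  s0     s1   s2 
   s1     s3   s4 
   s2     s5   s6 
   s3     s7   s8 
   s4     s9  s10 
   s5    s11  s12 
   s6    s13  s14 
 * s7     s7   s8 
 * s8     s9  s10 
 * s9    s11  s12 
 * s10   s13  s14 
   s11    s7   s8 
   s12    s9  s10 
   s13   s11  s12 
   s14   s13  s14 
(> = start, * = accepting)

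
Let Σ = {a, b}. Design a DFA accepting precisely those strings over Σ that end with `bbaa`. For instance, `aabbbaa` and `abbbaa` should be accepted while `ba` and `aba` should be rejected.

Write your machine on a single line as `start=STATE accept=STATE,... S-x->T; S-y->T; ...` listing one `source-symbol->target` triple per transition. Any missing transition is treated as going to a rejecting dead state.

Remember how much of `bbaa` the current input suffix matches. State S0 means no match yet; S1 means the last symbol is `b`; S2 means the last 2 symbols are `bb`; S3 means the last 3 symbols are `bba`; S4 means the last 4 symbols are `bbaa`. Only S4 accepts. On a mismatch, fall back to the longest proper suffix that is still a prefix of `bbaa`.
        a   b  
>  S0   S0  S1 
   S1   S0  S2 
   S2   S3  S2 
   S3   S4  S1 
 * S4   S0  S1 
(> = start, * = accepting)

start=S0; accept=S4; S0-a->S0; S0-b->S1; S1-a->S0; S1-b->S2; S2-a->S3; S2-b->S2; S3-a->S4; S3-b->S1; S4-a->S0; S4-b->S1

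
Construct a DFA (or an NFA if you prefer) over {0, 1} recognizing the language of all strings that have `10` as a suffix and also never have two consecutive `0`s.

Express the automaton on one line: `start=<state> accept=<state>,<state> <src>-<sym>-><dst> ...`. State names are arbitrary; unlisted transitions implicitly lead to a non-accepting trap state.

Handle the two conditions separately and then intersect. One (3 states) tracks how much of the suffix `10` has currently been matched; the other (3 states) tracks partial matches of the forbidden pattern `00`. Each combined state is a pair, one component from each; accept when both components accept. Minimizing collapses redundant product states.
5 states suffice.
       0  1 
>  A   B  C 
   B   D  C 
   C   E  C 
   D   D  D 
 * E   D  C 
(> = start, * = accepting)

start=A accept=E A-0->B A-1->C B-0->D B-1->C C-0->E C-1->C D-0->D D-1->D E-0->D E-1->C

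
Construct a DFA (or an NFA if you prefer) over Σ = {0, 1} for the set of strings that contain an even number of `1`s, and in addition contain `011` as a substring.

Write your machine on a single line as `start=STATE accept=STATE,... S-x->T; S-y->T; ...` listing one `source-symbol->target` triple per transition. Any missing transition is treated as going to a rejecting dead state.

start=S0; accept=S5; S0-0->S1; S0-1->S2; S1-0->S1; S1-1->S3; S2-0->S4; S2-1->S0; S3-0->S4; S3-1->S5; S4-0->S4; S4-1->S6; S5-0->S5; S5-1->S7; S6-0->S1; S6-1->S7; S7-0->S7; S7-1->S5

Handle the two conditions separately and then intersect. One (2 states) tracks the count of `1`s modulo 2; the other (4 states) tracks whether and how much of `011` has been seen. Each combined state is a pair, one component from each; accept when both components accept.
An 8-state machine:
        0   1  
>  S0   S1  S2 
   S1   S1  S3 
   S2   S4  S0 
   S3   S4  S5 
   S4   S4  S6 
 * S5   S5  S7 
   S6   S1  S7 
   S7   S7  S5 
(> = start, * = accepting)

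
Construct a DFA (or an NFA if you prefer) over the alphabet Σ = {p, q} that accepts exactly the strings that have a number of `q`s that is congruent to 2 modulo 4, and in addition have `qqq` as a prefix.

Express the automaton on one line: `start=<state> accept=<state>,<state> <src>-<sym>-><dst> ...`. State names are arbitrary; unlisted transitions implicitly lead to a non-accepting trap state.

Handle the two conditions separately and then intersect. One (4 states) tracks the count of `q`s modulo 4; the other (5 states) tracks whether the input so far still matches the prefix `qqq`. Each combined state is a pair, one component from each; accept when both components accept. Equivalent product states are then merged.
An 8-state machine:
        p   q  
>  s0   s1  s2 
   s1   s1  s1 
   s2   s1  s3 
   s3   s1  s4 
   s4   s4  s5 
   s5   s5  s6 
   s6   s6  s7 
 * s7   s7  s4 
(> = start, * = accepting)

start=s0 accept=s7 s0-p->s1 s0-q->s2 s1-p->s1 s1-q->s1 s2-p->s1 s2-q->s3 s3-p->s1 s3-q->s4 s4-p->s4 s4-q->s5 s5-p->s5 s5-q->s6 s6-p->s6 s6-q->s7 s7-p->s7 s7-q->s4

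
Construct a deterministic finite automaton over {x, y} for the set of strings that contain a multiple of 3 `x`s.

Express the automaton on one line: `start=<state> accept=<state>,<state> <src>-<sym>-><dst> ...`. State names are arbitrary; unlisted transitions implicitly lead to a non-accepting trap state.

Keep the running count of `x`s modulo 3: each `x` advances along the cycle s0 → s1 → s2 → s0 while other symbols loop. Accept at s0.
3 states suffice.
        x   y  
>* s0   s1  s0 
   s1   s2  s1 
   s2   s0  s2 
(> = start, * = accepting)

start=s0 accept=s0 s0-x->s1 s0-y->s0 s1-x->s2 s1-y->s1 s2-x->s0 s2-y->s2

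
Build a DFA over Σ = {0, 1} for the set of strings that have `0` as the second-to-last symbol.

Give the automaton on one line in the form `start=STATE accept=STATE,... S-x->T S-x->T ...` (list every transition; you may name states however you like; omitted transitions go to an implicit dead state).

start=A accept=D,E A-0->B A-1->C B-0->D B-1->E C-0->F C-1->G D-0->D D-1->E E-0->F E-1->G F-0->D F-1->E G-0->F G-1->G

A DFA must remember the last 2 symbols (since which symbol is second-to-last isn't known until the input ends). Use one state per possible window of the last ≤2 symbols; accept from those whose window starts with `0`.
A 7-state machine:
       0  1 
>  A   B  C 
   B   D  E 
   C   F  G 
 * D   D  E 
 * E   F  G 
   F   D  E 
   G   F  G 
(> = start, * = accepting)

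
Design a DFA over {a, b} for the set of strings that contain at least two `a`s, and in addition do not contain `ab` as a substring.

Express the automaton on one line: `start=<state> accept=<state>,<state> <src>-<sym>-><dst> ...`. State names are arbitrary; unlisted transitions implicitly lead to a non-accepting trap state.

Handle the two conditions separately and then intersect. One (4 states) tracks the count of `a`s, saturating at 3; the other (3 states) tracks partial matches of the forbidden pattern `ab`. Each combined state is a pair, one component from each; accept when both components accept. After merging equivalent states the machine shrinks.
With 4 states:
        a   b  
>  q0   q1  q0 
   q1   q2  q3 
 * q2   q2  q3 
   q3   q3  q3 
(> = start, * = accepting)

start=q0 accept=q2 q0-a->q1 q0-b->q0 q1-a->q2 q1-b->q3 q2-a->q2 q2-b->q3 q3-a->q3 q3-b->q3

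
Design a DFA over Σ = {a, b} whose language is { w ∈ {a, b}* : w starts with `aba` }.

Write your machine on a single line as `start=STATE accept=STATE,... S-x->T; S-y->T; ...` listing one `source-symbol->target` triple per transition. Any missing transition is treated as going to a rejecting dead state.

start=q0; accept=q3; q0-a->q1; q0-b->q4; q1-a->q4; q1-b->q2; q2-a->q3; q2-b->q4; q3-a->q3; q3-b->q3; q4-a->q4; q4-b->q4

Walk along `aba` while the input agrees: from q0 take `a` to q1, and so on. Any deviation drops to the rejecting sink q4. Once q3 is reached the prefix is confirmed and every continuation is accepted.
With 5 states:
        a   b  
>  q0   q1  q4 
   q1   q4  q2 
   q2   q3  q4 
 * q3   q3  q3 
   q4   q4  q4 
(> = start, * = accepting)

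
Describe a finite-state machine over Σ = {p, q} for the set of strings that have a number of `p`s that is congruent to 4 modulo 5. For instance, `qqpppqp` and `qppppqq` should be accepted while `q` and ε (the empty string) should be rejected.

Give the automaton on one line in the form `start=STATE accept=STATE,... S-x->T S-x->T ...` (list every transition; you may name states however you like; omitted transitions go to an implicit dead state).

start=A accept=E A-p->B A-q->A B-p->C B-q->B C-p->D C-q->C D-p->E D-q->D E-p->A E-q->E

The only thing that matters is how many `p`s have appeared, reduced mod 5. Use one state per residue: A for 0, …, E for 4. Reading `p` moves to the next residue; anything else stays put. E is accepting.
A 5-state machine:
       p  q 
>  A   B  A 
   B   C  B 
   C   D  C 
   D   E  D 
 * E   A  E 
(> = start, * = accepting)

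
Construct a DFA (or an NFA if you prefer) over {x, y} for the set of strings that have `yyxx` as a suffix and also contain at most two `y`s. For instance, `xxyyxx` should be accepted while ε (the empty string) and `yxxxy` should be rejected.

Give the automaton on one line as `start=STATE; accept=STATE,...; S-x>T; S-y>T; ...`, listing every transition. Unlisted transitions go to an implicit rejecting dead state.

Run two small machines in parallel and take their product. The first has 5 states tracking how much of the suffix `yyxx` has currently been matched; the second has 4 states tracking the count of `y`s, saturating at 3. A product state is a pair (one from each), accepting exactly when both do. Minimizing collapses redundant product states.
6 states suffice.
        x   y  
>  S0   S0  S1 
   S1   S2  S3 
   S2   S2  S2 
   S3   S4  S2 
   S4   S5  S2 
 * S5   S2  S2 
(> = start, * = accepting)

start=S0; accept=S5; S0-x>S0; S0-y>S1; S1-x>S2; S1-y>S3; S2-x>S2; S2-y>S2; S3-x>S4; S3-y>S2; S4-x>S5; S4-y>S2; S5-x>S2; S5-y>S2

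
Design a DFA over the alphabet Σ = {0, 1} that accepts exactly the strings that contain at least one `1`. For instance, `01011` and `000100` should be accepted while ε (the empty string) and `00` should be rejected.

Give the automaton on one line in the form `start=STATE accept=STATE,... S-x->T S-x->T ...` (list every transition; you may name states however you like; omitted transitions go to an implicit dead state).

start=q0 accept=q1,q2 q0-0->q0 q0-1->q1 q1-0->q1 q1-1->q2 q2-0->q2 q2-1->q2

Count `1`s, saturating at 2: state q0 means no `1` yet, q1 means one `1` seen, q2 means more than one. Each `1` increments (capped at q2); other symbols loop. Accept from {q1, q2}.
A 3-state machine:
        0   1  
>  q0   q0  q1 
 * q1   q1  q2 
 * q2   q2  q2 
(> = start, * = accepting)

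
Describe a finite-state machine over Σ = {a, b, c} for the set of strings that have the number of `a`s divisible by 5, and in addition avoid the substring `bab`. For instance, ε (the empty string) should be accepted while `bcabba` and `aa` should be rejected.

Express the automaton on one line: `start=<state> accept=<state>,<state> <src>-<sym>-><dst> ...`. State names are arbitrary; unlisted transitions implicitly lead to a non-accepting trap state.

start=q0 accept=q0,q2,q17 q0-a->q1 q0-b->q2 q0-c->q0 q1-a->q3 q1-b->q4 q1-c->q1 q2-a->q5 q2-b->q2 q2-c->q0 q3-a->q6 q3-b->q7 q3-c->q3 q4-a->q8 q4-b->q4 q4-c->q1 q5-a->q3 q5-b->q9 q5-c->q1 q6-a->q10 q6-b->q11 q6-c->q6 q7-a->q12 q7-b->q7 q7-c->q3 q8-a->q6 q8-b->q13 q8-c->q3 q9-a->q13 q9-b->q9 q9-c->q9 q10-a->q0 q10-b->q14 q10-c->q10 q11-a->q15 q11-b->q11 q11-c->q6 q12-a->q10 q12-b->q16 q12-c->q6 q13-a->q16 q13-b->q13 q13-c->q13 q14-a->q17 q14-b->q14 q14-c->q10 q15-a->q0 q15-b->q18 q15-c->q10 q16-a->q18 q16-b->q16 q16-c->q16 q17-a->q1 q17-b->q19 q17-c->q0 q18-a->q19 q18-b->q18 q18-c->q18 q19-a->q9 q19-b->q19 q19-c->q19

Handle the two conditions separately and then intersect. The first has 5 states tracking the count of `a`s modulo 5; the second has 4 states tracking partial matches of the forbidden pattern `bab`. A product state is a pair (one from each), accepting exactly when both do.
          a    b    c  
>* q0     q1   q2   q0 
   q1     q3   q4   q1 
 * q2     q5   q2   q0 
   q3     q6   q7   q3 
   q4     q8   q4   q1 
   q5     q3   q9   q1 
   q6    q10  q11   q6 
   q7    q12   q7   q3 
   q8     q6  q13   q3 
   q9    q13   q9   q9 
   q10    q0  q14  q10 
   q11   q15  q11   q6 
   q12   q10  q16   q6 
   q13   q16  q13  q13 
   q14   q17  q14  q10 
   q15    q0  q18  q10 
   q16   q18  q16  q16 
 * q17    q1  q19   q0 
   q18   q19  q18  q18 
   q19    q9  q19  q19 
(> = start, * = accepting)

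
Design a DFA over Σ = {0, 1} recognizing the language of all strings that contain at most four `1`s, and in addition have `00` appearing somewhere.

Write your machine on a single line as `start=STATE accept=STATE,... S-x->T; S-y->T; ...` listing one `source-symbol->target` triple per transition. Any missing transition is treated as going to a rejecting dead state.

start=s0; accept=s3,s6,s9,s12,s15; s0-0->s1; s0-1->s2; s1-0->s3; s1-1->s2; s2-0->s4; s2-1->s5; s3-0->s3; s3-1->s6; s4-0->s6; s4-1->s5; s5-0->s7; s5-1->s8; s6-0->s6; s6-1->s9; s7-0->s9; s7-1->s8; s8-0->s10; s8-1->s11; s9-0->s9; s9-1->s12; s10-0->s12; s10-1->s11; s11-0->s13; s11-1->s14; s12-0->s12; s12-1->s15; s13-0->s15; s13-1->s14; s14-0->s16; s14-1->s14; s15-0->s15; s15-1->s17; s16-0->s17; s16-1->s14; s17-0->s17; s17-1->s17

Run two small machines in parallel and take their product. The first has 6 states tracking the count of `1`s, saturating at 5; the second has 3 states tracking whether and how much of `00` has been seen. A product state is a pair (one from each), accepting exactly when both do.
          0    1  
>  s0     s1   s2 
   s1     s3   s2 
   s2     s4   s5 
 * s3     s3   s6 
   s4     s6   s5 
   s5     s7   s8 
 * s6     s6   s9 
   s7     s9   s8 
   s8    s10  s11 
 * s9     s9  s12 
   s10   s12  s11 
   s11   s13  s14 
 * s12   s12  s15 
   s13   s15  s14 
   s14   s16  s14 
 * s15   s15  s17 
   s16   s17  s14 
   s17   s17  s17 
(> = start, * = accepting)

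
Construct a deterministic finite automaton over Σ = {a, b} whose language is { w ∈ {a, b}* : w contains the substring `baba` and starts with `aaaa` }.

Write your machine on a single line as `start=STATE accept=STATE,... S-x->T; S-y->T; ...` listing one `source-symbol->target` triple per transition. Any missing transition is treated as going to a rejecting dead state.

Handle the two conditions separately and then intersect. The first has 5 states tracking whether and how much of `baba` has been seen; the second has 6 states tracking whether the input so far still matches the prefix `aaaa`. A product state is a pair (one from each), accepting exactly when both do.
14 states suffice.
          a    b  
>  s0     s1   s2 
   s1     s3   s2 
   s2     s4   s2 
   s3     s5   s2 
   s4     s6   s7 
   s5     s8   s2 
   s6     s6   s2 
   s7     s9   s2 
   s8     s8  s10 
   s9     s9   s9 
   s10   s11  s10 
   s11    s8  s12 
   s12   s13  s10 
 * s13   s13  s13 
(> = start, * = accepting)

start=s0; accept=s13; s0-a->s1; s0-b->s2; s1-a->s3; s1-b->s2; s2-a->s4; s2-b->s2; s3-a->s5; s3-b->s2; s4-a->s6; s4-b->s7; s5-a->s8; s5-b->s2; s6-a->s6; s6-b->s2; s7-a->s9; s7-b->s2; s8-a->s8; s8-b->s10; s9-a->s9; s9-b->s9; s10-a->s11; s10-b->s10; s11-a->s8; s11-b->s12; s12-a->s13; s12-b->s10; s13-a->s13; s13-b->s13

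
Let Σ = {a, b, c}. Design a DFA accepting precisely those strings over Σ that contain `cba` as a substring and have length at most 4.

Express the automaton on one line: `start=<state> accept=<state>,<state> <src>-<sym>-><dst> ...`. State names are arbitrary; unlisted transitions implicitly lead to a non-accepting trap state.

Run two small machines in parallel and take their product. The first has 4 states tracking whether and how much of `cba` has been seen; the second has 6 states tracking the input length, saturating at 5. A product state is a pair (one from each), accepting exactly when both do.
With 18 states:
          a    b    c  
>  q0     q1   q1   q2 
   q1     q3   q3   q4 
   q2     q3   q5   q4 
   q3     q6   q6   q7 
   q4     q6   q8   q7 
   q5     q9   q6   q7 
   q6    q10  q10  q11 
   q7    q10  q12  q11 
   q8    q13  q10  q11 
 * q9    q13  q13  q13 
   q10   q14  q14  q15 
   q11   q14  q16  q15 
   q12   q17  q14  q15 
 * q13   q17  q17  q17 
   q14   q14  q14  q15 
   q15   q14  q16  q15 
   q16   q17  q14  q15 
   q17   q17  q17  q17 
(> = start, * = accepting)

start=q0 accept=q9,q13 q0-a->q1 q0-b->q1 q0-c->q2 q1-a->q3 q1-b->q3 q1-c->q4 q2-a->q3 q2-b->q5 q2-c->q4 q3-a->q6 q3-b->q6 q3-c->q7 q4-a->q6 q4-b->q8 q4-c->q7 q5-a->q9 q5-b->q6 q5-c->q7 q6-a->q10 q6-b->q10 q6-c->q11 q7-a->q10 q7-b->q12 q7-c->q11 q8-a->q13 q8-b->q10 q8-c->q11 q9-a->q13 q9-b->q13 q9-c->q13 q10-a->q14 q10-b->q14 q10-c->q15 q11-a->q14 q11-b->q16 q11-c->q15 q12-a->q17 q12-b->q14 q12-c->q15 q13-a->q17 q13-b->q17 q13-c->q17 q14-a->q14 q14-b->q14 q14-c->q15 q15-a->q14 q15-b->q16 q15-c->q15 q16-a->q17 q16-b->q14 q16-c->q15 q17-a->q17 q17-b->q17 q17-c->q17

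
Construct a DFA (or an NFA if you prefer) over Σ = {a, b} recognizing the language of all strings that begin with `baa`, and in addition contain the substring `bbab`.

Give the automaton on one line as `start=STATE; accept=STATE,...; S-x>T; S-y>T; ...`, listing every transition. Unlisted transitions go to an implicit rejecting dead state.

start=q0; accept=q8; q0-a>q1; q0-b>q2; q1-a>q1; q1-b>q1; q2-a>q3; q2-b>q1; q3-a>q4; q3-b>q1; q4-a>q4; q4-b>q5; q5-a>q4; q5-b>q6; q6-a>q7; q6-b>q6; q7-a>q4; q7-b>q8; q8-a>q8; q8-b>q8

Build one automaton per condition and run them in lockstep. One (5 states) tracks whether the input so far still matches the prefix `baa`; the other (5 states) tracks whether and how much of `bbab` has been seen. Each combined state is a pair, one component from each; accept when both components accept. Minimizing collapses redundant product states.
A 9-state machine:
        a   b  
>  q0   q1  q2 
   q1   q1  q1 
   q2   q3  q1 
   q3   q4  q1 
   q4   q4  q5 
   q5   q4  q6 
   q6   q7  q6 
   q7   q4  q8 
 * q8   q8  q8 
(> = start, * = accepting)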